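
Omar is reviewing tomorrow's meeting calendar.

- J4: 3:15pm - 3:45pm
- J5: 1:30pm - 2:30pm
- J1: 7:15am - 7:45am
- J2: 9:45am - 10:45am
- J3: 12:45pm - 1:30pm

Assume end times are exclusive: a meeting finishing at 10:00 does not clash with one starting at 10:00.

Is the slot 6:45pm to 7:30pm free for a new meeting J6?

Yes — the slot is free

J1: ends 7:45am at or before J6 starts 6:45pm → clear.
J2: ends 10:45am at or before J6 starts 6:45pm → clear.
J3: ends 1:30pm at or before J6 starts 6:45pm → clear.
J5: ends 2:30pm at or before J6 starts 6:45pm → clear.
J4: ends 3:45pm at or before J6 starts 6:45pm → clear.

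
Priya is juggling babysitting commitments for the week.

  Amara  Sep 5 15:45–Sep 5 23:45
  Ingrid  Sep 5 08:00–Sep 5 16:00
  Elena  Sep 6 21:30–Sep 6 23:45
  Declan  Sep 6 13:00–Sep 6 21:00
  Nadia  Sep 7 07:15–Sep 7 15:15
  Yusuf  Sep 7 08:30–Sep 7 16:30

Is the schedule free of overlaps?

No

Sorted by start: Ingrid, Amara, Declan, Elena, Nadia, Yusuf.
Amara starts before Ingrid ends → Ingrid and Amara overlap.
That's a conflict, so the schedule is not conflict-free.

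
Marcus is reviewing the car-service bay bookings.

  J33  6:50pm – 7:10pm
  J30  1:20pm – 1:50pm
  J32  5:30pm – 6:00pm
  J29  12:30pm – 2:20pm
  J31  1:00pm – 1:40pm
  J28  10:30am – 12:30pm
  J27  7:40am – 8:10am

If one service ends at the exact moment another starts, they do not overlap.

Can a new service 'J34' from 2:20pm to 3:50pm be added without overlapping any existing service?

J27: ends 8:10am at or before J34 starts 2:20pm → clear.
J28: ends 12:30pm at or before J34 starts 2:20pm → clear.
J29: ends 2:20pm at or before J34 starts 2:20pm → clear.
J31: ends 1:40pm at or before J34 starts 2:20pm → clear.
J30: ends 1:50pm at or before J34 starts 2:20pm → clear.
J32: starts 5:30pm at or after J34 ends 3:50pm → clear.
J33: starts 6:50pm at or after J34 ends 3:50pm → clear.

Yes — the slot is free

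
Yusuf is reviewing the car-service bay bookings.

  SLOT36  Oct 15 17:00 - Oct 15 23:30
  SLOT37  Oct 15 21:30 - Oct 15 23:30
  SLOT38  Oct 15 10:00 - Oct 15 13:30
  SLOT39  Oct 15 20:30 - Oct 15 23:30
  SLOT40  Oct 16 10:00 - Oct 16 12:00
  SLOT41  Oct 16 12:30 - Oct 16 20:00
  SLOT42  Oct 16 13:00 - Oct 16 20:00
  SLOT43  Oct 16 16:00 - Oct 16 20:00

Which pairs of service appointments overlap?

Sorted by start: SLOT38, SLOT36, SLOT39, SLOT37, SLOT40, SLOT41, SLOT42, SLOT43.
SLOT36 starts after SLOT38 ends — done with SLOT38.
SLOT39 starts before SLOT36 ends → SLOT36 and SLOT39 overlap.
SLOT37 starts before SLOT36 ends → SLOT36 and SLOT37 overlap.
SLOT40 starts after SLOT36 ends — done with SLOT36.
SLOT37 starts before SLOT39 ends → SLOT39 and SLOT37 overlap.
SLOT40 starts after SLOT39 ends — done with SLOT39.
SLOT40 starts after SLOT37 ends — done with SLOT37.
SLOT41 starts after SLOT40 ends — done with SLOT40.
SLOT42 starts before SLOT41 ends → SLOT41 and SLOT42 overlap.
SLOT43 starts before SLOT41 ends → SLOT41 and SLOT43 overlap.
SLOT43 starts before SLOT42 ends → SLOT42 and SLOT43 overlap.

SLOT36 & SLOT37, SLOT36 & SLOT39, SLOT37 & SLOT39, SLOT41 & SLOT42, SLOT41 & SLOT43, SLOT42 & SLOT43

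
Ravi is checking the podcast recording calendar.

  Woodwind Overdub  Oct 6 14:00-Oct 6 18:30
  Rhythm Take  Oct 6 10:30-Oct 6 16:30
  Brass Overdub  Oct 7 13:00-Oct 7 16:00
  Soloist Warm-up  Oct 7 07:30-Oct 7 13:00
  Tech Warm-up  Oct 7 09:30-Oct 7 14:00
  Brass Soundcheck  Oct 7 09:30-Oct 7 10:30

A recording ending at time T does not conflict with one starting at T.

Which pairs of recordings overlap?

Check each pair: they overlap iff neither finishes before the other starts.
Sorted by start: Rhythm Take, Woodwind Overdub, Soloist Warm-up, Tech Warm-up, Brass Soundcheck, Brass Overdub.
Woodwind Overdub starts before Rhythm Take ends → Rhythm Take and Woodwind Overdub overlap.
Soloist Warm-up starts after Rhythm Take ends, so nothing later overlaps Rhythm Take either.
Soloist Warm-up starts after Woodwind Overdub ends, so nothing later overlaps Woodwind Overdub either.
Tech Warm-up starts before Soloist Warm-up ends → Soloist Warm-up and Tech Warm-up overlap.
Brass Soundcheck starts before Soloist Warm-up ends → Soloist Warm-up and Brass Soundcheck overlap.
Brass Overdub starts exactly when Soloist Warm-up ends (back-to-back, no overlap).
Brass Soundcheck starts before Tech Warm-up ends → Tech Warm-up and Brass Soundcheck overlap.
Brass Overdub starts before Tech Warm-up ends → Tech Warm-up and Brass Overdub overlap.
Brass Overdub starts after Brass Soundcheck ends.

Brass Overdub & Tech Warm-up, Brass Soundcheck & Soloist Warm-up, Brass Soundcheck & Tech Warm-up, Rhythm Take & Woodwind Overdub, Soloist Warm-up & Tech Warm-up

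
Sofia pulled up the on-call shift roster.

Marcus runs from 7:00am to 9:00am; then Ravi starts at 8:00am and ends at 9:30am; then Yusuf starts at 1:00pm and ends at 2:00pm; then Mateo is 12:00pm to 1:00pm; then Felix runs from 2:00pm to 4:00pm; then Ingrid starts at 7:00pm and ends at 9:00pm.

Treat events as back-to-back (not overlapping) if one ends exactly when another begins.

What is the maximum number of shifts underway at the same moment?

Walk through starts and ends in time order (an end at T is processed before a start at T):
7:00am start Marcus → 1
8:00am start Ravi → 2
9:00am end Marcus → 1
9:30am end Ravi → 0
12:00pm start Mateo → 1
1:00pm end Mateo → 0
1:00pm start Yusuf → 1
2:00pm end Yusuf → 0
2:00pm start Felix → 1
4:00pm end Felix → 0
7:00pm start Ingrid → 1
9:00pm end Ingrid → 0
Peak is 2, at 8:00am (Marcus, Ravi).

2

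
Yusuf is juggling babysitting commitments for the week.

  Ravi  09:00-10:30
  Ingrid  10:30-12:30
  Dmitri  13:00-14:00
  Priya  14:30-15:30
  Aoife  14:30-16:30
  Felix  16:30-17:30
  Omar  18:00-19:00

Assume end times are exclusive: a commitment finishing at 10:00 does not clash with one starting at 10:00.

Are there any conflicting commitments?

Sorted by start: Ravi, Ingrid, Dmitri, Priya, Aoife, Felix, Omar.
Ingrid starts exactly when Ravi ends (back-to-back, no overlap); Ravi is clear from here.
Dmitri starts after Ingrid ends; Ingrid is clear from here.
Priya starts after Dmitri ends; Dmitri is clear from here.
Aoife starts before Priya ends → Priya and Aoife overlap.
That's a conflict, so the schedule is not conflict-free.

Yes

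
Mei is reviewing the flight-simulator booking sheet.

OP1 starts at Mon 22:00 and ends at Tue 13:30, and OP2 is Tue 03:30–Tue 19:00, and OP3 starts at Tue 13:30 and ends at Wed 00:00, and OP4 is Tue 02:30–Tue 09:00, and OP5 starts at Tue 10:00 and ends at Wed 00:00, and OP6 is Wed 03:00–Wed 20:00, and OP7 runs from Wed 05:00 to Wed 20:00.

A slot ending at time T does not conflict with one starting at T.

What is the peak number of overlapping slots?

Sweep the timeline, counting +1 at each start and −1 at each end (ends before starts at a tie):
Mon 22:00 start OP1 → 1
Tue 02:30 start OP4 → 2
Tue 03:30 start OP2 → 3
Tue 09:00 end OP4 → 2
Tue 10:00 start OP5 → 3
Tue 13:30 end OP1 → 2
Tue 13:30 start OP3 → 3
Tue 19:00 end OP2 → 2
Wed 00:00 end OP3 → 1
Wed 00:00 end OP5 → 0
Wed 03:00 start OP6 → 1
Wed 05:00 start OP7 → 2
Wed 20:00 end OP6 → 1
Wed 20:00 end OP7 → 0
Peak is 3, at Tue 03:30 (OP1, OP2, OP4).

3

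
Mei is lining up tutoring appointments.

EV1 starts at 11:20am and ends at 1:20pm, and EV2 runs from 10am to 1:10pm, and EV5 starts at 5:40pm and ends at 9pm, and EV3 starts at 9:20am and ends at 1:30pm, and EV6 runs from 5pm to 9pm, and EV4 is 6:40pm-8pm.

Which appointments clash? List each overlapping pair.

EV1 & EV2, EV1 & EV3, EV2 & EV3, EV4 & EV5, EV4 & EV6, EV5 & EV6

Sorted by start: EV3, EV2, EV1, EV6, EV5, EV4.
EV2 starts before EV3 ends → EV3 and EV2 overlap.
EV1 starts before EV3 ends → EV3 and EV1 overlap.
EV6 starts after EV3 ends; EV3 is clear from here.
EV1 starts before EV2 ends → EV2 and EV1 overlap.
EV6 starts after EV2 ends; EV2 is clear from here.
EV6 starts after EV1 ends; EV1 is clear from here.
EV5 starts before EV6 ends → EV6 and EV5 overlap.
EV4 starts before EV6 ends → EV6 and EV4 overlap.
EV4 starts before EV5 ends → EV5 and EV4 overlap.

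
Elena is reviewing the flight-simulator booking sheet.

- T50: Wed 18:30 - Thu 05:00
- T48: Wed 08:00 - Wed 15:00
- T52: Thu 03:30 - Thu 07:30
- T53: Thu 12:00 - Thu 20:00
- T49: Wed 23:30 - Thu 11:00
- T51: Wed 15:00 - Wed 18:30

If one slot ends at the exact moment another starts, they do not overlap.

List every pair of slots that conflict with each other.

Sorted by start: T48, T51, T50, T49, T52, T53.
T51 starts exactly when T48 ends (back-to-back, no overlap) — done with T48.
T50 starts exactly when T51 ends (back-to-back, no overlap) — done with T51.
T49 starts before T50 ends → T50 and T49 overlap.
T52 starts before T50 ends → T50 and T52 overlap.
T53 starts after T50 ends.
T52 starts before T49 ends → T49 and T52 overlap.
T53 starts after T49 ends.
T53 starts after T52 ends.

T49 & T50, T49 & T52, T50 & T52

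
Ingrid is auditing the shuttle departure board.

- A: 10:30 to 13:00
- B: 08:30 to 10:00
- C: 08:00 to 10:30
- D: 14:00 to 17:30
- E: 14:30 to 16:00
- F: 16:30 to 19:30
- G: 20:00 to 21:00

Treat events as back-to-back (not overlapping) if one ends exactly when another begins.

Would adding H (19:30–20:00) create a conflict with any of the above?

C: ends 10:30 at or before H starts 19:30 → clear.
B: ends 10:00 at or before H starts 19:30 → clear.
A: ends 13:00 at or before H starts 19:30 → clear.
D: ends 17:30 at or before H starts 19:30 → clear.
E: ends 16:00 at or before H starts 19:30 → clear.
F: ends 19:30 at or before H starts 19:30 → clear.
G: starts 20:00 at or after H ends 20:00 → clear.

No — it doesn't clash with anything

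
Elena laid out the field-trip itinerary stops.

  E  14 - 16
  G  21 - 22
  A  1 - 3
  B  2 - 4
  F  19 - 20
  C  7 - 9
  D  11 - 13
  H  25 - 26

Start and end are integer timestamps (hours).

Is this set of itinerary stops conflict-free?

No

Sorted by start: A, B, C, D, E, F, G, H.
B starts before A ends → A and B overlap.
That's a conflict, so the schedule is not conflict-free.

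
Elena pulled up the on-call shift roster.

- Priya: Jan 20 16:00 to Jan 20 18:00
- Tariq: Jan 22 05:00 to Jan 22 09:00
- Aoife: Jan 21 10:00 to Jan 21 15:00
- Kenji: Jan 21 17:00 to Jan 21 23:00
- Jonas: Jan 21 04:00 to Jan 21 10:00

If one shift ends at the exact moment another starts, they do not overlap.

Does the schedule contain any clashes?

No

Check each pair: they overlap iff neither finishes before the other starts.
Sorted by start: Priya, Jonas, Aoife, Kenji, Tariq.
Jonas starts after Priya ends; Priya is clear from here.
Aoife starts exactly when Jonas ends (back-to-back, no overlap); Jonas is clear from here.
Kenji starts after Aoife ends; Aoife is clear from here.
Tariq starts after Kenji ends.
Every pair is clear; the schedule has no overlaps.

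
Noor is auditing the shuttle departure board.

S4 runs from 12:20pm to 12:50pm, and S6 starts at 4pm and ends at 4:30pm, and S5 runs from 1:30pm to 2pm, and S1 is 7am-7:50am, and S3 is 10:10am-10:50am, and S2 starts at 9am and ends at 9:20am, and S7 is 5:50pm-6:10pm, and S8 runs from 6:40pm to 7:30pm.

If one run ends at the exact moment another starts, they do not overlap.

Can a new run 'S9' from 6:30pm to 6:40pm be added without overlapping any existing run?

Yes — the slot is free

S1: ends 7:50am at or before S9 starts 6:30pm → clear.
S2: ends 9:20am at or before S9 starts 6:30pm → clear.
S3: ends 10:50am at or before S9 starts 6:30pm → clear.
S4: ends 12:50pm at or before S9 starts 6:30pm → clear.
S5: ends 2pm at or before S9 starts 6:30pm → clear.
S6: ends 4:30pm at or before S9 starts 6:30pm → clear.
S7: ends 6:10pm at or before S9 starts 6:30pm → clear.
S8: starts 6:40pm at or after S9 ends 6:40pm → clear.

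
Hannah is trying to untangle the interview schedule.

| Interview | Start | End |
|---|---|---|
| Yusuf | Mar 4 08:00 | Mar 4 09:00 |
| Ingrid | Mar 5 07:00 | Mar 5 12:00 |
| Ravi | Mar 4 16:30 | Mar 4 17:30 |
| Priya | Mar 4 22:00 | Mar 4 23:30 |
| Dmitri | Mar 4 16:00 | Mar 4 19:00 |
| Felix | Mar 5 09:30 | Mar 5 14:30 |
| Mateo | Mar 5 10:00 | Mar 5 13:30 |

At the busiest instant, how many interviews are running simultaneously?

3

Walk through starts and ends in time order (an end at T is processed before a start at T):
Mar 4 08:00 start Yusuf → 1
Mar 4 09:00 end Yusuf → 0
Mar 4 16:00 start Dmitri → 1
Mar 4 16:30 start Ravi → 2
Mar 4 17:30 end Ravi → 1
Mar 4 19:00 end Dmitri → 0
Mar 4 22:00 start Priya → 1
Mar 4 23:30 end Priya → 0
Mar 5 07:00 start Ingrid → 1
Mar 5 09:30 start Felix → 2
Mar 5 10:00 start Mateo → 3
Mar 5 12:00 end Ingrid → 2
Mar 5 13:30 end Mateo → 1
Mar 5 14:30 end Felix → 0
Peak is 3, at Mar 5 10:00 (Felix, Ingrid, Mateo).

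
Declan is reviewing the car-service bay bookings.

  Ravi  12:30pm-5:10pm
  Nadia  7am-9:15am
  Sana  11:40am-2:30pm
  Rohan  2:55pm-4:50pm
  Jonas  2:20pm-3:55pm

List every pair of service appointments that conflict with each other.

Jonas & Ravi, Jonas & Rohan, Jonas & Sana, Ravi & Rohan, Ravi & Sana

Two intervals overlap when each starts before the other ends.
Sorted by start: Nadia, Sana, Ravi, Jonas, Rohan.
Sana starts after Nadia ends — done with Nadia.
Ravi starts before Sana ends → Sana and Ravi overlap.
Jonas starts before Sana ends → Sana and Jonas overlap.
Rohan starts after Sana ends.
Jonas starts before Ravi ends → Ravi and Jonas overlap.
Rohan starts before Ravi ends → Ravi and Rohan overlap.
Rohan starts before Jonas ends → Jonas and Rohan overlap.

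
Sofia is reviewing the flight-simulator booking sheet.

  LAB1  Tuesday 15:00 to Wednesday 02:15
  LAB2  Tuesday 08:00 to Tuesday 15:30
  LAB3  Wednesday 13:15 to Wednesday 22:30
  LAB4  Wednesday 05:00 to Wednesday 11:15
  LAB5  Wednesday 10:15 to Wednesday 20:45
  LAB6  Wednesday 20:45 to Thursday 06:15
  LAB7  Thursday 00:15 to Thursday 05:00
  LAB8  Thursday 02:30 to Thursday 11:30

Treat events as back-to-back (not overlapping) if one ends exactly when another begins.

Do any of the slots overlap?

Sorted by start: LAB2, LAB1, LAB4, LAB5, LAB3, LAB6, LAB7, LAB8.
LAB1 starts before LAB2 ends → LAB2 and LAB1 overlap.
That's a conflict, so the schedule is not conflict-free.

Yes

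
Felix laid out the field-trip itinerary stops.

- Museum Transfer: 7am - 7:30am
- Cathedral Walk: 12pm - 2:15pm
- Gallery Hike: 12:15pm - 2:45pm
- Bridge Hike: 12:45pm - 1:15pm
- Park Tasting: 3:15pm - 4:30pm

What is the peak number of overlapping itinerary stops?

3

Walk through starts and ends in time order (an end at T is processed before a start at T):
7am start Museum Transfer → 1
7:30am end Museum Transfer → 0
12pm start Cathedral Walk → 1
12:15pm start Gallery Hike → 2
12:45pm start Bridge Hike → 3
1:15pm end Bridge Hike → 2
2:15pm end Cathedral Walk → 1
2:45pm end Gallery Hike → 0
3:15pm start Park Tasting → 1
4:30pm end Park Tasting → 0
Peak is 3, at 12:45pm (Bridge Hike, Cathedral Walk, Gallery Hike).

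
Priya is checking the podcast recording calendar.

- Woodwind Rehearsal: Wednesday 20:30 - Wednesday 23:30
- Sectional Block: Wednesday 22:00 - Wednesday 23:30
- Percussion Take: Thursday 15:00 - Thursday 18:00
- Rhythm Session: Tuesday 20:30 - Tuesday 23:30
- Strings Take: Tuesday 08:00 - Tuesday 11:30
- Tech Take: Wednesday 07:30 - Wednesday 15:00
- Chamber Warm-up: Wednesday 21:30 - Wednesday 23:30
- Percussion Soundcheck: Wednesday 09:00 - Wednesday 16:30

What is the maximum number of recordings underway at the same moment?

Sort all start/end points and keep a running count:
Tuesday 08:00 start Strings Take → 1
Tuesday 11:30 end Strings Take → 0
Tuesday 20:30 start Rhythm Session → 1
Tuesday 23:30 end Rhythm Session → 0
Wednesday 07:30 start Tech Take → 1
Wednesday 09:00 start Percussion Soundcheck → 2
Wednesday 15:00 end Tech Take → 1
Wednesday 16:30 end Percussion Soundcheck → 0
Wednesday 20:30 start Woodwind Rehearsal → 1
Wednesday 21:30 start Chamber Warm-up → 2
Wednesday 22:00 start Sectional Block → 3
Wednesday 23:30 end Chamber Warm-up → 2
Wednesday 23:30 end Sectional Block → 1
Wednesday 23:30 end Woodwind Rehearsal → 0
Thursday 15:00 start Percussion Take → 1
Thursday 18:00 end Percussion Take → 0
Peak is 3, at Wednesday 22:00 (Chamber Warm-up, Sectional Block, Woodwind Rehearsal).

3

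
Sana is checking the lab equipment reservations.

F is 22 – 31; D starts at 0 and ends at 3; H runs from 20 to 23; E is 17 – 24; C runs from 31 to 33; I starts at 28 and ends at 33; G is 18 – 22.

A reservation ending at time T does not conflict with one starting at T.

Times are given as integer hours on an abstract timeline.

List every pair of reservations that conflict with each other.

Two intervals overlap when each starts before the other ends.
Sorted by start: D, E, G, H, F, I, C.
E starts after D ends, so nothing later overlaps D either.
G starts before E ends → E and G overlap.
H starts before E ends → E and H overlap.
F starts before E ends → E and F overlap.
I starts after E ends, so nothing later overlaps E either.
H starts before G ends → G and H overlap.
F starts exactly when G ends (back-to-back, no overlap), so nothing later overlaps G either.
F starts before H ends → H and F overlap.
I starts after H ends, so nothing later overlaps H either.
I starts before F ends → F and I overlap.
C starts exactly when F ends (back-to-back, no overlap).
C starts before I ends → I and C overlap.

C & I, E & F, E & G, E & H, F & H, F & I, G & H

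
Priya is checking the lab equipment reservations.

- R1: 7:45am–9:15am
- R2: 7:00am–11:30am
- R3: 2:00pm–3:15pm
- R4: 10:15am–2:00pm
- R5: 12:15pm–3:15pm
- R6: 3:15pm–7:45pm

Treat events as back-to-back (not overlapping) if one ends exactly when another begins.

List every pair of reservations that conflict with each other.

R1 & R2, R2 & R4, R3 & R5, R4 & R5

Sorted by start: R2, R1, R4, R5, R3, R6.
R1 starts before R2 ends → R2 and R1 overlap.
R4 starts before R2 ends → R2 and R4 overlap.
R5 starts after R2 ends, so nothing later overlaps R2 either.
R4 starts after R1 ends, so nothing later overlaps R1 either.
R5 starts before R4 ends → R4 and R5 overlap.
R3 starts exactly when R4 ends (back-to-back, no overlap), so nothing later overlaps R4 either.
R3 starts before R5 ends → R5 and R3 overlap.
R6 starts exactly when R5 ends (back-to-back, no overlap).
R6 starts exactly when R3 ends (back-to-back, no overlap).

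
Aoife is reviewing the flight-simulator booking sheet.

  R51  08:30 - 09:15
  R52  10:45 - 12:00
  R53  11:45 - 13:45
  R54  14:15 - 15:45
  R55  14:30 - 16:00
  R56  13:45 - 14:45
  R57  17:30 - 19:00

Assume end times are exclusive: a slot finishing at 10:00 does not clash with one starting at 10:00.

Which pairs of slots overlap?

Check each pair: they overlap iff neither finishes before the other starts.
Sorted by start: R51, R52, R53, R56, R54, R55, R57.
R52 starts after R51 ends, so nothing later overlaps R51 either.
R53 starts before R52 ends → R52 and R53 overlap.
R56 starts after R52 ends, so nothing later overlaps R52 either.
R56 starts exactly when R53 ends (back-to-back, no overlap), so nothing later overlaps R53 either.
R54 starts before R56 ends → R56 and R54 overlap.
R55 starts before R56 ends → R56 and R55 overlap.
R57 starts after R56 ends.
R55 starts before R54 ends → R54 and R55 overlap.
R57 starts after R54 ends.
R57 starts after R55 ends.

R52 & R53, R54 & R55, R54 & R56, R55 & R56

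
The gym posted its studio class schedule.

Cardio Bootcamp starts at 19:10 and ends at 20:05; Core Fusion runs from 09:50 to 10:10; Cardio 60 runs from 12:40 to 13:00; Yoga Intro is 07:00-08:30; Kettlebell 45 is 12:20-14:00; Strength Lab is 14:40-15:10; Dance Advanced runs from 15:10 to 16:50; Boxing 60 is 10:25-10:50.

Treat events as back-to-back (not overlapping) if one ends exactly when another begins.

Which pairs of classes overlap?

Check each pair: they overlap iff neither finishes before the other starts.
Sorted by start: Yoga Intro, Core Fusion, Boxing 60, Kettlebell 45, Cardio 60, Strength Lab, Dance Advanced, Cardio Bootcamp.
Core Fusion starts after Yoga Intro ends — done with Yoga Intro.
Boxing 60 starts after Core Fusion ends — done with Core Fusion.
Kettlebell 45 starts after Boxing 60 ends — done with Boxing 60.
Cardio 60 starts before Kettlebell 45 ends → Kettlebell 45 and Cardio 60 overlap.
Strength Lab starts after Kettlebell 45 ends — done with Kettlebell 45.
Strength Lab starts after Cardio 60 ends — done with Cardio 60.
Dance Advanced starts exactly when Strength Lab ends (back-to-back, no overlap) — done with Strength Lab.
Cardio Bootcamp starts after Dance Advanced ends.

Cardio 60 & Kettlebell 45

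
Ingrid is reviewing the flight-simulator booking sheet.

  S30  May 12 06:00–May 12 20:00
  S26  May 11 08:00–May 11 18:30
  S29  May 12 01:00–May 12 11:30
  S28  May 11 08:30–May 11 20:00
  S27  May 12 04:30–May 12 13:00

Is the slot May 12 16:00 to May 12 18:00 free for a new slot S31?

No — it overlaps S30

S26: ends May 11 18:30 at or before S31 starts May 12 16:00 → clear.
S28: ends May 11 20:00 at or before S31 starts May 12 16:00 → clear.
S29: ends May 12 11:30 at or before S31 starts May 12 16:00 → clear.
S27: ends May 12 13:00 at or before S31 starts May 12 16:00 → clear.
S30: starts May 12 06:00 before S31 ends May 12 18:00, and ends May 12 20:00 after S31 starts May 12 16:00 → overlap.
S31 overlaps S30.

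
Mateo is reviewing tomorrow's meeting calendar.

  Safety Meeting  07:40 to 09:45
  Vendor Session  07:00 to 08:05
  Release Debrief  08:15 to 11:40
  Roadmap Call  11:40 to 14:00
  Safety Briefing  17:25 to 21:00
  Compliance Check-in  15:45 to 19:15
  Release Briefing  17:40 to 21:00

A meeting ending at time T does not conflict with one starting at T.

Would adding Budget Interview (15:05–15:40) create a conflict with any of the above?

No — it doesn't clash with anything

Vendor Session: ends 08:05 at or before Budget Interview starts 15:05 → clear.
Safety Meeting: ends 09:45 at or before Budget Interview starts 15:05 → clear.
Release Debrief: ends 11:40 at or before Budget Interview starts 15:05 → clear.
Roadmap Call: ends 14:00 at or before Budget Interview starts 15:05 → clear.
Compliance Check-in: starts 15:45 at or after Budget Interview ends 15:40 → clear.
Safety Briefing: starts 17:25 at or after Budget Interview ends 15:40 → clear.
Release Briefing: starts 17:40 at or after Budget Interview ends 15:40 → clear.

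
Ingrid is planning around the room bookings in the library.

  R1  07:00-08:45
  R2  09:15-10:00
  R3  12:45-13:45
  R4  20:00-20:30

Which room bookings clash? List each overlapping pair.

no conflicts

Sorted by start: R1, R2, R3, R4.
R2 starts after R1 ends, so nothing later overlaps R1 either.
R3 starts after R2 ends, so nothing later overlaps R2 either.
R4 starts after R3 ends.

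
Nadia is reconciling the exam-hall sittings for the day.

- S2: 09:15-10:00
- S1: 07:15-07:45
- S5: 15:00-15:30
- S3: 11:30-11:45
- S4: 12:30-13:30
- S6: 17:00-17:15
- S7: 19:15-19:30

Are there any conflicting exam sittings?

Sorted by start: S1, S2, S3, S4, S5, S6, S7.
S2 starts after S1 ends — done with S1.
S3 starts after S2 ends — done with S2.
S4 starts after S3 ends — done with S3.
S5 starts after S4 ends — done with S4.
S6 starts after S5 ends — done with S5.
S7 starts after S6 ends.
Every pair is clear; the schedule has no overlaps.

No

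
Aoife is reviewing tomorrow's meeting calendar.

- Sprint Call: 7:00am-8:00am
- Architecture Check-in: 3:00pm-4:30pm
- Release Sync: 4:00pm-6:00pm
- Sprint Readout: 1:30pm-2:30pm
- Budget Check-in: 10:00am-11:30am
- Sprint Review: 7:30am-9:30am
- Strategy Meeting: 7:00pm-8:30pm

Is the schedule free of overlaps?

No

Sorted by start: Sprint Call, Sprint Review, Budget Check-in, Sprint Readout, Architecture Check-in, Release Sync, Strategy Meeting.
Sprint Review starts before Sprint Call ends → Sprint Call and Sprint Review overlap.
That's a conflict, so the schedule is not conflict-free.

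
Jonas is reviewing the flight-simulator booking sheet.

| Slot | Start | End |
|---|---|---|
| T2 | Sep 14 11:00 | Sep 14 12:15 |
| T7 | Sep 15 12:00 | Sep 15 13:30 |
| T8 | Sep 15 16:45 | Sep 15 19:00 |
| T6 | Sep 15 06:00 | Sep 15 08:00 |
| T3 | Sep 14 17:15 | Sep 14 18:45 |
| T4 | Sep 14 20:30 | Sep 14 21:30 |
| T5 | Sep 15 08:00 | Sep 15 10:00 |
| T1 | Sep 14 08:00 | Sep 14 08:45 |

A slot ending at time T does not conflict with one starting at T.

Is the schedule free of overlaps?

Sorted by start: T1, T2, T3, T4, T6, T5, T7, T8.
T2 starts after T1 ends, so nothing later overlaps T1 either.
T3 starts after T2 ends, so nothing later overlaps T2 either.
T4 starts after T3 ends, so nothing later overlaps T3 either.
T6 starts after T4 ends, so nothing later overlaps T4 either.
T5 starts exactly when T6 ends (back-to-back, no overlap), so nothing later overlaps T6 either.
T7 starts after T5 ends, so nothing later overlaps T5 either.
T8 starts after T7 ends.
Every pair is clear; the schedule has no overlaps.

Yes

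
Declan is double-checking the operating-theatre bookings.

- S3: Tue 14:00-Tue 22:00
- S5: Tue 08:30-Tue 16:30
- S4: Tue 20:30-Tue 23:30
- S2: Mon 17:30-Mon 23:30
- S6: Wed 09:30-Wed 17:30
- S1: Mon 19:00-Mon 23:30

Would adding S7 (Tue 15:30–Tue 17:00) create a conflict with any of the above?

S2: ends Mon 23:30 at or before S7 starts Tue 15:30 → clear.
S1: ends Mon 23:30 at or before S7 starts Tue 15:30 → clear.
S5: starts Tue 08:30 before S7 ends Tue 17:00, and ends Tue 16:30 after S7 starts Tue 15:30 → overlap.
S3: starts Tue 14:00 before S7 ends Tue 17:00, and ends Tue 22:00 after S7 starts Tue 15:30 → overlap.
S4: starts Tue 20:30 at or after S7 ends Tue 17:00 → clear.
S6: starts Wed 09:30 at or after S7 ends Tue 17:00 → clear.
S7 overlaps S3, S5.

Yes — it overlaps S3, S5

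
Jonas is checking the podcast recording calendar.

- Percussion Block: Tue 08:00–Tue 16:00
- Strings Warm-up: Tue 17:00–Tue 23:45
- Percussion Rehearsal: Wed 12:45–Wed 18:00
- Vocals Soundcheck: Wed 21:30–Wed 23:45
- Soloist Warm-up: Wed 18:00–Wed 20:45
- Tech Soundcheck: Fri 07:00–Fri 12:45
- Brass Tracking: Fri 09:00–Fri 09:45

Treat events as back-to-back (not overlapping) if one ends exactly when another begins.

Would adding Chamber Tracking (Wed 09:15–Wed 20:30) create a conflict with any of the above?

Percussion Block: ends Tue 16:00 at or before Chamber Tracking starts Wed 09:15 → clear.
Strings Warm-up: ends Tue 23:45 at or before Chamber Tracking starts Wed 09:15 → clear.
Percussion Rehearsal: starts Wed 12:45 before Chamber Tracking ends Wed 20:30, and ends Wed 18:00 after Chamber Tracking starts Wed 09:15 → overlap.
Soloist Warm-up: starts Wed 18:00 before Chamber Tracking ends Wed 20:30, and ends Wed 20:45 after Chamber Tracking starts Wed 09:15 → overlap.
Vocals Soundcheck: starts Wed 21:30 at or after Chamber Tracking ends Wed 20:30 → clear.
Tech Soundcheck: starts Fri 07:00 at or after Chamber Tracking ends Wed 20:30 → clear.
Brass Tracking: starts Fri 09:00 at or after Chamber Tracking ends Wed 20:30 → clear.
Chamber Tracking overlaps Percussion Rehearsal, Soloist Warm-up.

Yes — it overlaps Percussion Rehearsal, Soloist Warm-up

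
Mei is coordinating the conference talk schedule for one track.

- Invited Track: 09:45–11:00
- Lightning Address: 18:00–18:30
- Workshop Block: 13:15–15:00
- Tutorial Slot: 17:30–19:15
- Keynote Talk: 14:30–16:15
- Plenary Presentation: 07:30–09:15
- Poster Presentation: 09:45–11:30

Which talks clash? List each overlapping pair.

Sorted by start: Plenary Presentation, Poster Presentation, Invited Track, Workshop Block, Keynote Talk, Tutorial Slot, Lightning Address.
Poster Presentation starts after Plenary Presentation ends, so nothing later overlaps Plenary Presentation either.
Invited Track starts before Poster Presentation ends → Poster Presentation and Invited Track overlap.
Workshop Block starts after Poster Presentation ends, so nothing later overlaps Poster Presentation either.
Workshop Block starts after Invited Track ends, so nothing later overlaps Invited Track either.
Keynote Talk starts before Workshop Block ends → Workshop Block and Keynote Talk overlap.
Tutorial Slot starts after Workshop Block ends, so nothing later overlaps Workshop Block either.
Tutorial Slot starts after Keynote Talk ends, so nothing later overlaps Keynote Talk either.
Lightning Address starts before Tutorial Slot ends → Tutorial Slot and Lightning Address overlap.

Invited Track & Poster Presentation, Keynote Talk & Workshop Block, Lightning Address & Tutorial Slot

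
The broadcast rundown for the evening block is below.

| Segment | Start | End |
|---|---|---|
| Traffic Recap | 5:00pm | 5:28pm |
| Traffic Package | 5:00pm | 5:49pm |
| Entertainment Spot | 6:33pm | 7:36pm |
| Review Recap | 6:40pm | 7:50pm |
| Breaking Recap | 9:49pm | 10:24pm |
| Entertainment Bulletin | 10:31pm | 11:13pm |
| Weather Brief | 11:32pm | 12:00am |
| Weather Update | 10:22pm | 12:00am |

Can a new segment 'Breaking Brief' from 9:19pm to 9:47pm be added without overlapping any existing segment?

Yes — the slot is free

Traffic Recap: ends 5:28pm at or before Breaking Brief starts 9:19pm → clear.
Traffic Package: ends 5:49pm at or before Breaking Brief starts 9:19pm → clear.
Entertainment Spot: ends 7:36pm at or before Breaking Brief starts 9:19pm → clear.
Review Recap: ends 7:50pm at or before Breaking Brief starts 9:19pm → clear.
Breaking Recap: starts 9:49pm at or after Breaking Brief ends 9:47pm → clear.
Weather Update: starts 10:22pm at or after Breaking Brief ends 9:47pm → clear.
Entertainment Bulletin: starts 10:31pm at or after Breaking Brief ends 9:47pm → clear.
Weather Brief: starts 11:32pm at or after Breaking Brief ends 9:47pm → clear.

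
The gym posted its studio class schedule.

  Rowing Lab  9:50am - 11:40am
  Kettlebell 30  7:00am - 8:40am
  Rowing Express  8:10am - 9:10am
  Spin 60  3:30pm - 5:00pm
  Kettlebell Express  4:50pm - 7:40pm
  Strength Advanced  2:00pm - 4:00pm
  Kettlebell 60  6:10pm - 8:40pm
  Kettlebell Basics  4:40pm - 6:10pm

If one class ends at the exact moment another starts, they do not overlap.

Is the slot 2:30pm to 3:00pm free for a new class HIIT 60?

No — it overlaps Strength Advanced

Kettlebell 30: ends 8:40am at or before HIIT 60 starts 2:30pm → clear.
Rowing Express: ends 9:10am at or before HIIT 60 starts 2:30pm → clear.
Rowing Lab: ends 11:40am at or before HIIT 60 starts 2:30pm → clear.
Strength Advanced: starts 2:00pm before HIIT 60 ends 3:00pm, and ends 4:00pm after HIIT 60 starts 2:30pm → overlap.
Spin 60: starts 3:30pm at or after HIIT 60 ends 3:00pm → clear.
Kettlebell Basics: starts 4:40pm at or after HIIT 60 ends 3:00pm → clear.
Kettlebell Express: starts 4:50pm at or after HIIT 60 ends 3:00pm → clear.
Kettlebell 60: starts 6:10pm at or after HIIT 60 ends 3:00pm → clear.
HIIT 60 overlaps Strength Advanced.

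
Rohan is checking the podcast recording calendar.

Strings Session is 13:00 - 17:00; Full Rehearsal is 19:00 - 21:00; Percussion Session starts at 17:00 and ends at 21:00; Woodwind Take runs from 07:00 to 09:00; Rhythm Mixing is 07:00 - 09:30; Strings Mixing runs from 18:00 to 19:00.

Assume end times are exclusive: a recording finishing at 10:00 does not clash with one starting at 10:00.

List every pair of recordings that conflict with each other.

Full Rehearsal & Percussion Session, Percussion Session & Strings Mixing, Rhythm Mixing & Woodwind Take

Sorted by start: Rhythm Mixing, Woodwind Take, Strings Session, Percussion Session, Strings Mixing, Full Rehearsal.
Woodwind Take starts before Rhythm Mixing ends → Rhythm Mixing and Woodwind Take overlap.
Strings Session starts after Rhythm Mixing ends — done with Rhythm Mixing.
Strings Session starts after Woodwind Take ends — done with Woodwind Take.
Percussion Session starts exactly when Strings Session ends (back-to-back, no overlap) — done with Strings Session.
Strings Mixing starts before Percussion Session ends → Percussion Session and Strings Mixing overlap.
Full Rehearsal starts before Percussion Session ends → Percussion Session and Full Rehearsal overlap.
Full Rehearsal starts exactly when Strings Mixing ends (back-to-back, no overlap).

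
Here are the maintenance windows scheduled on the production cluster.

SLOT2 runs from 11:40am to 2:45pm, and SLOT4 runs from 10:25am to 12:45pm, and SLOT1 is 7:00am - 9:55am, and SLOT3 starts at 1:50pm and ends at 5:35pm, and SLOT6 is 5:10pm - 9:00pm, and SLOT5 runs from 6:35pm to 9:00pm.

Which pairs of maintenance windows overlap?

SLOT2 & SLOT3, SLOT2 & SLOT4, SLOT3 & SLOT6, SLOT5 & SLOT6

Two intervals overlap when each starts before the other ends.
Sorted by start: SLOT1, SLOT4, SLOT2, SLOT3, SLOT6, SLOT5.
SLOT4 starts after SLOT1 ends, so SLOT1 has no further overlaps.
SLOT2 starts before SLOT4 ends → SLOT4 and SLOT2 overlap.
SLOT3 starts after SLOT4 ends, so SLOT4 has no further overlaps.
SLOT3 starts before SLOT2 ends → SLOT2 and SLOT3 overlap.
SLOT6 starts after SLOT2 ends, so SLOT2 has no further overlaps.
SLOT6 starts before SLOT3 ends → SLOT3 and SLOT6 overlap.
SLOT5 starts after SLOT3 ends.
SLOT5 starts before SLOT6 ends → SLOT6 and SLOT5 overlap.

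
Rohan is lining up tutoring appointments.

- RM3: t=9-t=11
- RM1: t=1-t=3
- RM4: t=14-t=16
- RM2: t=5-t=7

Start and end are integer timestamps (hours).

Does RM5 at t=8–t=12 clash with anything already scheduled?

RM1: ends t=3 at or before RM5 starts t=8 → clear.
RM2: ends t=7 at or before RM5 starts t=8 → clear.
RM3: starts t=9 before RM5 ends t=12, and ends t=11 after RM5 starts t=8 → overlap.
RM4: starts t=14 at or after RM5 ends t=12 → clear.
RM5 overlaps RM3.

Yes — it overlaps RM3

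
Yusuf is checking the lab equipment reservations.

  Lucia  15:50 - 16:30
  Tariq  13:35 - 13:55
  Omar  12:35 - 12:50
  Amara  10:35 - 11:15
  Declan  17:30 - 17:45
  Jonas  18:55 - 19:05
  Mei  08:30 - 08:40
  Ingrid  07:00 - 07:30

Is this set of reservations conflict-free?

Check each pair: they overlap iff neither finishes before the other starts.
Sorted by start: Ingrid, Mei, Amara, Omar, Tariq, Lucia, Declan, Jonas.
Mei starts after Ingrid ends; Ingrid is clear from here.
Amara starts after Mei ends; Mei is clear from here.
Omar starts after Amara ends; Amara is clear from here.
Tariq starts after Omar ends; Omar is clear from here.
Lucia starts after Tariq ends; Tariq is clear from here.
Declan starts after Lucia ends; Lucia is clear from here.
Jonas starts after Declan ends.
Every pair is clear; the schedule has no overlaps.

Yes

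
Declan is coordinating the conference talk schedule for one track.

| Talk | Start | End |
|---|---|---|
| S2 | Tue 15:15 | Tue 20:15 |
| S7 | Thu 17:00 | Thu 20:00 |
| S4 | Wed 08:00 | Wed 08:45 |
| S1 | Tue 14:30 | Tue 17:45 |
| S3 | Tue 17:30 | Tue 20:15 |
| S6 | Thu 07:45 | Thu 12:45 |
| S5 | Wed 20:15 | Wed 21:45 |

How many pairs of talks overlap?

Check each pair: they overlap iff neither finishes before the other starts.
Sorted by start: S1, S2, S3, S4, S5, S6, S7.
S2 starts before S1 ends → S1 and S2 overlap.
S3 starts before S1 ends → S1 and S3 overlap.
S4 starts after S1 ends — done with S1.
S3 starts before S2 ends → S2 and S3 overlap.
S4 starts after S2 ends — done with S2.
S4 starts after S3 ends — done with S3.
S5 starts after S4 ends — done with S4.
S6 starts after S5 ends — done with S5.
S7 starts after S6 ends.
Overlapping pairs: S1 & S2, S1 & S3, S2 & S3 — 3 in total.

3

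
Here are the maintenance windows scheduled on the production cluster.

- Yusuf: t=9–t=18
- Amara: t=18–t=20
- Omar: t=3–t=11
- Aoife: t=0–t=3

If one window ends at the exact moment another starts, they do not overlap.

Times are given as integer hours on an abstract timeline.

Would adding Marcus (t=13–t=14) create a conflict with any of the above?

Aoife: ends t=3 at or before Marcus starts t=13 → clear.
Omar: ends t=11 at or before Marcus starts t=13 → clear.
Yusuf: starts t=9 before Marcus ends t=14, and ends t=18 after Marcus starts t=13 → overlap.
Amara: starts t=18 at or after Marcus ends t=14 → clear.
Marcus overlaps Yusuf.

Yes — it overlaps Yusuf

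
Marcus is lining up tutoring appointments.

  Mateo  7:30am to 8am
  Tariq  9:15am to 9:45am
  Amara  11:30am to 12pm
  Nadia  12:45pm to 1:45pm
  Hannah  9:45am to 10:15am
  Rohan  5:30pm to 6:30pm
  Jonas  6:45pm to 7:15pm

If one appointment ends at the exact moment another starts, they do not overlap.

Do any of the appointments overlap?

Two intervals overlap when each starts before the other ends.
Sorted by start: Mateo, Tariq, Hannah, Amara, Nadia, Rohan, Jonas.
Tariq starts after Mateo ends, so nothing later overlaps Mateo either.
Hannah starts exactly when Tariq ends (back-to-back, no overlap), so nothing later overlaps Tariq either.
Amara starts after Hannah ends, so nothing later overlaps Hannah either.
Nadia starts after Amara ends, so nothing later overlaps Amara either.
Rohan starts after Nadia ends, so nothing later overlaps Nadia either.
Jonas starts after Rohan ends.
Every pair is clear; the schedule has no overlaps.

No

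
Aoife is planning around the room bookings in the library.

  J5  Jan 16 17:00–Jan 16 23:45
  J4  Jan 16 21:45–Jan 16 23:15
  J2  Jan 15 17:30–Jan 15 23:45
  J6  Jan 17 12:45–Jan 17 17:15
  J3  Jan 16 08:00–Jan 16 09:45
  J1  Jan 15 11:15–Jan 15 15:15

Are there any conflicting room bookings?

Sorted by start: J1, J2, J3, J5, J4, J6.
J2 starts after J1 ends — done with J1.
J3 starts after J2 ends — done with J2.
J5 starts after J3 ends — done with J3.
J4 starts before J5 ends → J5 and J4 overlap.
That's a conflict, so the schedule is not conflict-free.

Yes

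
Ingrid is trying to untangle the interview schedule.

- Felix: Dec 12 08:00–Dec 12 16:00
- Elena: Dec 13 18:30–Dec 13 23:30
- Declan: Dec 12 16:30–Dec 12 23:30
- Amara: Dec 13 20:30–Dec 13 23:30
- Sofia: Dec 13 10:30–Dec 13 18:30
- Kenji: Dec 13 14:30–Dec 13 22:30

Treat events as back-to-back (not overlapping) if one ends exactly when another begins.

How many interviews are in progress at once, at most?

Sweep the timeline, counting +1 at each start and −1 at each end (ends before starts at a tie):
Dec 12 08:00 start Felix → 1
Dec 12 16:00 end Felix → 0
Dec 12 16:30 start Declan → 1
Dec 12 23:30 end Declan → 0
Dec 13 10:30 start Sofia → 1
Dec 13 14:30 start Kenji → 2
Dec 13 18:30 end Sofia → 1
Dec 13 18:30 start Elena → 2
Dec 13 20:30 start Amara → 3
Dec 13 22:30 end Kenji → 2
Dec 13 23:30 end Amara → 1
Dec 13 23:30 end Elena → 0
Peak is 3, at Dec 13 20:30 (Amara, Elena, Kenji).

3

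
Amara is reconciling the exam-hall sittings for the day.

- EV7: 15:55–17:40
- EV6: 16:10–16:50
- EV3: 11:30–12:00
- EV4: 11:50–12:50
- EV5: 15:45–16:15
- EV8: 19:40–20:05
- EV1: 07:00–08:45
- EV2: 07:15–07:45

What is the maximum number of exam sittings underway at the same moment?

3

Sort all start/end points and keep a running count:
07:00 start EV1 → 1
07:15 start EV2 → 2
07:45 end EV2 → 1
08:45 end EV1 → 0
11:30 start EV3 → 1
11:50 start EV4 → 2
12:00 end EV3 → 1
12:50 end EV4 → 0
15:45 start EV5 → 1
15:55 start EV7 → 2
16:10 start EV6 → 3
16:15 end EV5 → 2
16:50 end EV6 → 1
17:40 end EV7 → 0
19:40 start EV8 → 1
20:05 end EV8 → 0
Peak is 3, at 16:10 (EV5, EV6, EV7).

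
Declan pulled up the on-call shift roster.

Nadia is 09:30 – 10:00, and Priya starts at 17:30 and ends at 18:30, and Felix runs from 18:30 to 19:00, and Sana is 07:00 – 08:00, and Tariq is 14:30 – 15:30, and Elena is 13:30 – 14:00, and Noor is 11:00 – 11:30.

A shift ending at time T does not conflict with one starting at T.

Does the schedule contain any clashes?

Sorted by start: Sana, Nadia, Noor, Elena, Tariq, Priya, Felix.
Nadia starts after Sana ends — done with Sana.
Noor starts after Nadia ends — done with Nadia.
Elena starts after Noor ends — done with Noor.
Tariq starts after Elena ends — done with Elena.
Priya starts after Tariq ends — done with Tariq.
Felix starts exactly when Priya ends (back-to-back, no overlap).
Every pair is clear; the schedule has no overlaps.

No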